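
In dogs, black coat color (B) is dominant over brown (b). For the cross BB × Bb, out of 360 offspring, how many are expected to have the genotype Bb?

Punnett square for BB × Bb:
Offspring genotypes: 2 BB, 2 Bb
Total offspring: 4
Count with target: 2
Probability: 2/4 = 1/2
Expected count = 1/2 × 360 = 180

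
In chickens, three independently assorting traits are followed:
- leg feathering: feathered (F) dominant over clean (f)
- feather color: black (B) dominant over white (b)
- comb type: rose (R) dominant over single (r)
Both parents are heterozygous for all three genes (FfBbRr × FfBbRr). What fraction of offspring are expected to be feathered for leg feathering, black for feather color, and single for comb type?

Trihybrid cross: FfBbRr × FfBbRr
Each trait segregates independently with a 3:1 phenotypic ratio, so each gene contributes 3/4 (dominant) or 1/4 (recessive).
Target: feathered (leg feathering), black (feather color), single (comb type)
Probability = product of independent per-trait probabilities
= 3/4 × 3/4 × 1/4 = 9/64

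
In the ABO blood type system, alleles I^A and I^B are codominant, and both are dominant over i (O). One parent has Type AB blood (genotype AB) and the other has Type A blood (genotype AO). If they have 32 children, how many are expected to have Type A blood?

Cross: AB × AO
Possible offspring genotypes: 1 AA, 1 AO, 1 AB, 1 BO
Blood type counts: 2 Type A, 1 Type AB, 1 Type B
Probability of Type A: 2/4 = 1/2
Expected count = 1/2 × 32 = 16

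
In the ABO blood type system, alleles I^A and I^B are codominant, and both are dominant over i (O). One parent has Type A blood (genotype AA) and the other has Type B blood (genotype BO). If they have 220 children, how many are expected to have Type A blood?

Cross: AA × BO
Possible offspring genotypes: 2 AB, 2 AO
Blood type counts: 2 Type AB, 2 Type A
Probability of Type A: 2/4 = 1/2
Expected count = 1/2 × 220 = 110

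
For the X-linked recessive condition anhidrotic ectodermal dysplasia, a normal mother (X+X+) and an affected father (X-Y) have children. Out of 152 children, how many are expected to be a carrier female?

Cross: X+X+ × X-Y
Offspring: 2 X+X-, 2 X+Y
Probability of a carrier female: 2/4 = 1/2
Expected count = 1/2 × 152 = 76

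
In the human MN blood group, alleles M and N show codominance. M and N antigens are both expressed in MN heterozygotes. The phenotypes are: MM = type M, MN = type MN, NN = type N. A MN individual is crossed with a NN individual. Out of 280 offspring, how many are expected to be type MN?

Punnett square for MN × NN:
Offspring genotypes: 2 MN, 2 NN
Phenotype counts: 2 type MN, 2 type N
type MN: 2 out of 4 → fraction 1/2
Expected count = 1/2 × 280 = 140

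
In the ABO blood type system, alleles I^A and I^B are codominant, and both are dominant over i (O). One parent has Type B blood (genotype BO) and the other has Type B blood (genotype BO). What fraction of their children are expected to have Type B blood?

Cross: BO × BO
Possible offspring genotypes: 1 BB, 2 BO, 1 OO
Blood type counts: 3 Type B, 1 Type O
Probability of Type B: 3/4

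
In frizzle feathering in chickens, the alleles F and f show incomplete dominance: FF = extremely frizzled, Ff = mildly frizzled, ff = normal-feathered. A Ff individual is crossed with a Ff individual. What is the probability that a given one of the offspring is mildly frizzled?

Punnett square for Ff × Ff:
Offspring genotypes: 1 FF, 2 Ff, 1 ff
Phenotype counts: 1 extremely frizzled, 2 mildly frizzled, 1 normal-feathered
mildly frizzled: 2 out of 4
Probability: 2/4 = 1/2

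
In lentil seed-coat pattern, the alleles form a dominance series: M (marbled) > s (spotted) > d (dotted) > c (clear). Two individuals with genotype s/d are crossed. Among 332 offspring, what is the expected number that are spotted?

Cross: s/d × s/d
Allele dominance: M > s > d > c
Offspring genotypes: 1 s/s, 2 s/d, 1 d/d
Phenotype counts: 3 spotted, 1 dotted
spotted: 3 out of 4 → fraction 3/4
Expected count = 3/4 × 332 = 249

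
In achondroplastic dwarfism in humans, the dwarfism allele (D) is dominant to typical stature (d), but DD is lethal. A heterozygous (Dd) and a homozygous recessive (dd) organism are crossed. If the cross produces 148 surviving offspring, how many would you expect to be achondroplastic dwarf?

Cross: Dd × dd
Punnett square offspring (before lethality): 2 Dd, 2 dd
No DD offspring are produced in this cross.
achondroplastic dwarf: 2 out of 4 → fraction 1/2
Expected count = 1/2 × 148 = 74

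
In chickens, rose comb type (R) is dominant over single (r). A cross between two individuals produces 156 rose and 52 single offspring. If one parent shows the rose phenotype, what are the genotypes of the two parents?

Observed offspring: 156 rose, 52 single
The observed ratio simplifies to 3:1. Single (rr) offspring appear, so each parent must contribute one r allele. The parent stated to show rose carries R, so it is Rr. The other parent is then either Rr or rr: Rr × rr would give a 1:1 split, whereas Rr × Rr gives 3:1 — matching the data. So both parents are heterozygous (Rr × Rr).
Parent genotypes: Rr × Rr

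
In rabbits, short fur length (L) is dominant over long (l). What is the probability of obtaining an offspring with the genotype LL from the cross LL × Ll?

Punnett square for LL × Ll:
Offspring genotypes: 2 LL, 2 Ll
Total offspring: 4
Count with target: 2
Probability: 2/4 = 1/2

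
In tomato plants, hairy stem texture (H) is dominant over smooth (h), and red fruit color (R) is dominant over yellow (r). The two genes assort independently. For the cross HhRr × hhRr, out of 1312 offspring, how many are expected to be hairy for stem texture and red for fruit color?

Dihybrid cross HhRr × hhRr — consider each gene separately:
stem texture: Hh × hh → 2 Hh, 2 hh → 2 H_ : 2 hh (out of 4)
fruit color: Rr × Rr → 1 RR, 2 Rr, 1 rr → 3 R_ : 1 rr (out of 4)
Looking for: hairy (H_) and red (R_)
P(hairy) = 2/4, P(red) = 3/4
P(both) = 2/4 × 3/4 = 6/16 = 3/8
Expected count = 3/8 × 1312 = 492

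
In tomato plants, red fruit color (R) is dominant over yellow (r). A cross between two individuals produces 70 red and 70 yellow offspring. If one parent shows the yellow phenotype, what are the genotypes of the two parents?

Observed offspring: 70 red, 70 yellow
The observed ratio simplifies to 1:1. One parent shows yellow, so its genotype must be rr. A 1:1 offspring split requires the other parent to be heterozygous (Rr).
Parent genotypes: rr × Rr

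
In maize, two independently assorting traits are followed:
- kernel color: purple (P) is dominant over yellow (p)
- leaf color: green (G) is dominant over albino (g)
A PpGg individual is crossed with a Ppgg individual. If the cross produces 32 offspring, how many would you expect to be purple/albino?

Dihybrid cross PpGg × Ppgg — consider each gene separately:
kernel color: Pp × Pp → 1 PP, 2 Pp, 1 pp → 3 P_ : 1 pp (out of 4)
leaf color: Gg × gg → 2 Gg, 2 gg → 2 G_ : 2 gg (out of 4)
Combine (counts out of 4 × 4 = 16): purple/green (P_G_) = 3×2 = 6; purple/albino (P_gg) = 3×2 = 6; yellow/green (ppG_) = 1×2 = 2; yellow/albino (ppgg) = 1×2 = 2
Phenotype counts (out of 16): 6 purple/green, 6 purple/albino, 2 yellow/green, 2 yellow/albino
purple/albino: 6 out of 16 → fraction 3/8
Expected count = 3/8 × 32 = 12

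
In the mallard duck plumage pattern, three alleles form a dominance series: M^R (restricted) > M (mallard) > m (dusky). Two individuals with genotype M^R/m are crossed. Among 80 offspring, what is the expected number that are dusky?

Cross: M^R/m × M^R/m
Allele dominance: M^R > M > m
Offspring genotypes: 1 M^R/M^R, 2 M^R/m, 1 m/m
Phenotype counts: 3 restricted, 1 dusky
dusky: 1 out of 4 → fraction 1/4
Expected count = 1/4 × 80 = 20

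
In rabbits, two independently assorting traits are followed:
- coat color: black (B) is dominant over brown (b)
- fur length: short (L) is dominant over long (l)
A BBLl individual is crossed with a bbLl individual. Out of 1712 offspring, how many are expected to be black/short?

Dihybrid cross BBLl × bbLl — consider each gene separately:
coat color: BB × bb → 4 Bb → 4 B_ (out of 4)
fur length: Ll × Ll → 1 LL, 2 Ll, 1 ll → 3 L_ : 1 ll (out of 4)
Combine (counts out of 4 × 4 = 16): black/short (B_L_) = 4×3 = 12; black/long (B_ll) = 4×1 = 4
Phenotype counts (out of 16): 12 black/short, 4 black/long
black/short: 12 out of 16 → fraction 3/4
Expected count = 3/4 × 1712 = 1284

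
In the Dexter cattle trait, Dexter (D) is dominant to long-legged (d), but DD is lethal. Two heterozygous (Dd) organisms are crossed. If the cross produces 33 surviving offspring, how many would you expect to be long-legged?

Cross: Dd × Dd
Punnett square offspring (before lethality): 1 DD, 2 Dd, 1 dd
The DD genotype is lethal (embryos die); surviving offspring: 2 Dd, 1 dd
long-legged: 1 out of 3 → fraction 1/3
Expected count = 1/3 × 33 = 11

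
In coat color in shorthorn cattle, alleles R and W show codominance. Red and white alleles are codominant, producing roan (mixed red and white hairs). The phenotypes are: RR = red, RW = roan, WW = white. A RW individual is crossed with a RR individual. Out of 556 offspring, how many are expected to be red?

Punnett square for RW × RR:
Offspring genotypes: 2 RR, 2 RW
Phenotype counts: 2 red, 2 roan
red: 2 out of 4 → fraction 1/2
Expected count = 1/2 × 556 = 278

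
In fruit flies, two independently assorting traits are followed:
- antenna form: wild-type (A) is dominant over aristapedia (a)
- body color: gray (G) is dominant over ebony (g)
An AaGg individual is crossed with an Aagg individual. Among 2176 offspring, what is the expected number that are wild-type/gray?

Dihybrid cross AaGg × Aagg — consider each gene separately:
antenna form: Aa × Aa → 1 AA, 2 Aa, 1 aa → 3 A_ : 1 aa (out of 4)
body color: Gg × gg → 2 Gg, 2 gg → 2 G_ : 2 gg (out of 4)
Combine (counts out of 4 × 4 = 16): wild-type/gray (A_G_) = 3×2 = 6; wild-type/ebony (A_gg) = 3×2 = 6; aristapedia/gray (aaG_) = 1×2 = 2; aristapedia/ebony (aagg) = 1×2 = 2
Phenotype counts (out of 16): 6 wild-type/gray, 6 wild-type/ebony, 2 aristapedia/gray, 2 aristapedia/ebony
wild-type/gray: 6 out of 16 → fraction 3/8
Expected count = 3/8 × 2176 = 816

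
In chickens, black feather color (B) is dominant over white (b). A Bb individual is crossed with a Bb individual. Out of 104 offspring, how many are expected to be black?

Punnett square for Bb × Bb:
Offspring genotypes: 1 BB, 2 Bb, 1 bb
black: 3, white: 1
black: 3 out of 4 → fraction 3/4
Expected count = 3/4 × 104 = 78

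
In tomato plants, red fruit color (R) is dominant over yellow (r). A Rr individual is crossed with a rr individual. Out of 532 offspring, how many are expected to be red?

Punnett square for Rr × rr:
Offspring genotypes: 2 Rr, 2 rr
red: 2, yellow: 2
red: 2 out of 4 → fraction 1/2
Expected count = 1/2 × 532 = 266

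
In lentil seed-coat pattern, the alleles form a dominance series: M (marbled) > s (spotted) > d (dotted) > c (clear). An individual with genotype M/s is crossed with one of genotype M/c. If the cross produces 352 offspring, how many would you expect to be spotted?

Cross: M/s × M/c
Allele dominance: M > s > d > c
Offspring genotypes: 1 M/M, 1 M/c, 1 M/s, 1 s/c
Phenotype counts: 3 marbled, 1 spotted
spotted: 1 out of 4 → fraction 1/4
Expected count = 1/4 × 352 = 88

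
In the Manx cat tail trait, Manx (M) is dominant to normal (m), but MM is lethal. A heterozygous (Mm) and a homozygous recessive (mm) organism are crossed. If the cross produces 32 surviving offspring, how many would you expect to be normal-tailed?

Cross: Mm × mm
Punnett square offspring (before lethality): 2 Mm, 2 mm
No MM offspring are produced in this cross.
normal-tailed: 2 out of 4 → fraction 1/2
Expected count = 1/2 × 32 = 16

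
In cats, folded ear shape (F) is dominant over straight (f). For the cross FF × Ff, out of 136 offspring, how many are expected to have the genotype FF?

Punnett square for FF × Ff:
Offspring genotypes: 2 FF, 2 Ff
Total offspring: 4
Count with target: 2
Probability: 2/4 = 1/2
Expected count = 1/2 × 136 = 68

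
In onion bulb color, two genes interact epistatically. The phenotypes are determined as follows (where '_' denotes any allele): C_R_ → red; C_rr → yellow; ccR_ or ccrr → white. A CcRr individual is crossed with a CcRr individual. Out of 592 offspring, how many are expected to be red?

Cross: CcRr × CcRr — consider each gene separately:
C gene: Cc × Cc → 1 CC, 2 Cc, 1 cc → 3 C_ : 1 cc (out of 4)
R gene: Rr × Rr → 1 RR, 2 Rr, 1 rr → 3 R_ : 1 rr (out of 4)
Genotype classes (out of 4 × 4 = 16): C_R_ = 3×3 = 9; C_rr = 3×1 = 3; ccR_ = 1×3 = 3; ccrr = 1×1 = 1
Apply the phenotype rules: C_R_ (9) → red; C_rr (3) → yellow; ccR_ (3) + ccrr (1) → white
Phenotype counts (out of 16): 9 red, 3 yellow, 4 white
red: 9 out of 16 → fraction 9/16
Expected count = 9/16 × 592 = 333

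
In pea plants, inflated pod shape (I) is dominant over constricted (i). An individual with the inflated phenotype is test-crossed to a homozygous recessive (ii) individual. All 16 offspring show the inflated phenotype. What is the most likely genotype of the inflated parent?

Test cross: ? × ii
All offspring are inflated.
If the unknown parent were heterozygous (Ii), about half of 16 offspring would be constricted; none are. The unknown parent is most likely homozygous dominant (II).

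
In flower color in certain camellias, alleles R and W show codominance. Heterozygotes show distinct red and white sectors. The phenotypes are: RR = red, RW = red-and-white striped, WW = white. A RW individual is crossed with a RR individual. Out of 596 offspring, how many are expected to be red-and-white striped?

Punnett square for RW × RR:
Offspring genotypes: 2 RR, 2 RW
Phenotype counts: 2 red, 2 red-and-white striped
red-and-white striped: 2 out of 4 → fraction 1/2
Expected count = 1/2 × 596 = 298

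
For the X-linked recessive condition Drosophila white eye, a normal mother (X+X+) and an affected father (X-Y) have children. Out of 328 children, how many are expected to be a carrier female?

Cross: X+X+ × X-Y
Offspring: 2 X+X-, 2 X+Y
Probability of a carrier female: 2/4 = 1/2
Expected count = 1/2 × 328 = 164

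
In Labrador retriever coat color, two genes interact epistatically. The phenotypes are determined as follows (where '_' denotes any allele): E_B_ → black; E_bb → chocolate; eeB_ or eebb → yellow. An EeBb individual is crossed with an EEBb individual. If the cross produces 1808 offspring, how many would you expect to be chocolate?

Cross: EeBb × EEBb — consider each gene separately:
E gene: Ee × EE → 2 EE, 2 Ee → 4 E_ (out of 4)
B gene: Bb × Bb → 1 BB, 2 Bb, 1 bb → 3 B_ : 1 bb (out of 4)
Genotype classes (out of 4 × 4 = 16): E_B_ = 4×3 = 12; E_bb = 4×1 = 4
Apply the phenotype rules: E_B_ (12) → black; E_bb (4) → chocolate
Phenotype counts (out of 16): 12 black, 4 chocolate
chocolate: 4 out of 16 → fraction 1/4
Expected count = 1/4 × 1808 = 452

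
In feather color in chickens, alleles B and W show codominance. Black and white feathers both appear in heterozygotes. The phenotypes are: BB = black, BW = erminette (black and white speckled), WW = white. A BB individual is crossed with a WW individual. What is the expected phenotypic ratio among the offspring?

Punnett square for BB × WW:
Offspring genotypes: 4 BW
Phenotype counts: 4 erminette (black and white speckled)
Ratio: all erminette (black and white speckled)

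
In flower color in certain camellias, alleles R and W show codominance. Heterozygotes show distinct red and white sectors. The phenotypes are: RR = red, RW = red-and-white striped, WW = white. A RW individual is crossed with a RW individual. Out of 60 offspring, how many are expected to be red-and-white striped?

Punnett square for RW × RW:
Offspring genotypes: 1 RR, 2 RW, 1 WW
Phenotype counts: 1 red, 2 red-and-white striped, 1 white
red-and-white striped: 2 out of 4 → fraction 1/2
Expected count = 1/2 × 60 = 30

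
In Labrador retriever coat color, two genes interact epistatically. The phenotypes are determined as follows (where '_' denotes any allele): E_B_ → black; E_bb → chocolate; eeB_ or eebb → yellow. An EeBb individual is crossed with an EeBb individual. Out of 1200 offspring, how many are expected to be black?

Cross: EeBb × EeBb — consider each gene separately:
E gene: Ee × Ee → 1 EE, 2 Ee, 1 ee → 3 E_ : 1 ee (out of 4)
B gene: Bb × Bb → 1 BB, 2 Bb, 1 bb → 3 B_ : 1 bb (out of 4)
Genotype classes (out of 4 × 4 = 16): E_B_ = 3×3 = 9; E_bb = 3×1 = 3; eeB_ = 1×3 = 3; eebb = 1×1 = 1
Apply the phenotype rules: E_B_ (9) → black; E_bb (3) → chocolate; eeB_ (3) + eebb (1) → yellow
Phenotype counts (out of 16): 9 black, 3 chocolate, 4 yellow
black: 9 out of 16 → fraction 9/16
Expected count = 9/16 × 1200 = 675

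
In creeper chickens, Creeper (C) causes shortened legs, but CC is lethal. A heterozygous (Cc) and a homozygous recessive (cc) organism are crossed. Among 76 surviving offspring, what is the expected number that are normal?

Cross: Cc × cc
Punnett square offspring (before lethality): 2 Cc, 2 cc
No CC offspring are produced in this cross.
normal: 2 out of 4 → fraction 1/2
Expected count = 1/2 × 76 = 38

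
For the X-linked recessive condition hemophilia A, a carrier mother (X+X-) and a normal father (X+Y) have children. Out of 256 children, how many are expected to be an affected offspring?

Cross: X+X- × X+Y
Offspring: 1 X+X+, 1 X+Y, 1 X+X-, 1 X-Y
Probability of an affected offspring: 1/4
Expected count = 1/4 × 256 = 64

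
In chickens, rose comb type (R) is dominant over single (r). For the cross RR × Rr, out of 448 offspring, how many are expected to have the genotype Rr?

Punnett square for RR × Rr:
Offspring genotypes: 2 RR, 2 Rr
Total offspring: 4
Count with target: 2
Probability: 2/4 = 1/2
Expected count = 1/2 × 448 = 224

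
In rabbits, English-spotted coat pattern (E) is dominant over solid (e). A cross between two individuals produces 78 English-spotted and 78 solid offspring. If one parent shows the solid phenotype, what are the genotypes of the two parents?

Observed offspring: 78 English-spotted, 78 solid
The observed ratio simplifies to 1:1. One parent shows solid, so its genotype must be ee. A 1:1 offspring split requires the other parent to be heterozygous (Ee).
Parent genotypes: ee × Ee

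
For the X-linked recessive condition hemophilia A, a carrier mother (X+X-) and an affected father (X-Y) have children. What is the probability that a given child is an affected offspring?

Cross: X+X- × X-Y
Offspring: 1 X+X-, 1 X+Y, 1 X-X-, 1 X-Y
Probability of an affected offspring: 2/4 = 1/2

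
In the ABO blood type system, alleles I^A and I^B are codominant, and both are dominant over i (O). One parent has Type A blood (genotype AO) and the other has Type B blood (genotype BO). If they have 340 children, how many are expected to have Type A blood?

Cross: AO × BO
Possible offspring genotypes: 1 AB, 1 AO, 1 BO, 1 OO
Blood type counts: 1 Type AB, 1 Type A, 1 Type B, 1 Type O
Probability of Type A: 1/4
Expected count = 1/4 × 340 = 85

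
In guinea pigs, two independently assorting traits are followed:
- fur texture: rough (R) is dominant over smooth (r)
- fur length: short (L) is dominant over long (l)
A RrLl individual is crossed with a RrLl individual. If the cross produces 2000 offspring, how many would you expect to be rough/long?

Dihybrid cross RrLl × RrLl — consider each gene separately:
fur texture: Rr × Rr → 1 RR, 2 Rr, 1 rr → 3 R_ : 1 rr (out of 4)
fur length: Ll × Ll → 1 LL, 2 Ll, 1 ll → 3 L_ : 1 ll (out of 4)
Combine (counts out of 4 × 4 = 16): rough/short (R_L_) = 3×3 = 9; rough/long (R_ll) = 3×1 = 3; smooth/short (rrL_) = 1×3 = 3; smooth/long (rrll) = 1×1 = 1
Phenotype counts (out of 16): 9 rough/short, 3 rough/long, 3 smooth/short, 1 smooth/long
rough/long: 3 out of 16 → fraction 3/16
Expected count = 3/16 × 2000 = 375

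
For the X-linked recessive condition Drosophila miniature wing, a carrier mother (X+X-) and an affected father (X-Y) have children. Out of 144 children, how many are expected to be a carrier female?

Cross: X+X- × X-Y
Offspring: 1 X+X-, 1 X+Y, 1 X-X-, 1 X-Y
Probability of a carrier female: 1/4
Expected count = 1/4 × 144 = 36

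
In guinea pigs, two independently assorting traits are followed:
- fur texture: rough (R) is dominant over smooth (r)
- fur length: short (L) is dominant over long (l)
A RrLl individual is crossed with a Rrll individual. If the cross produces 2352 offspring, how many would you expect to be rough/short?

Dihybrid cross RrLl × Rrll — consider each gene separately:
fur texture: Rr × Rr → 1 RR, 2 Rr, 1 rr → 3 R_ : 1 rr (out of 4)
fur length: Ll × ll → 2 Ll, 2 ll → 2 L_ : 2 ll (out of 4)
Combine (counts out of 4 × 4 = 16): rough/short (R_L_) = 3×2 = 6; rough/long (R_ll) = 3×2 = 6; smooth/short (rrL_) = 1×2 = 2; smooth/long (rrll) = 1×2 = 2
Phenotype counts (out of 16): 6 rough/short, 6 rough/long, 2 smooth/short, 2 smooth/long
rough/short: 6 out of 16 → fraction 3/8
Expected count = 3/8 × 2352 = 882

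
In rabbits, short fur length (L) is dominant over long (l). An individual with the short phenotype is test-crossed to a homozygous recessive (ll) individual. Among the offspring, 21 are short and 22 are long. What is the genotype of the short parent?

Test cross: ? × ll
Offspring: 21 short, 22 long — approximately 1:1.
A 1:1 ratio in a test cross indicates the unknown parent is heterozygous (Ll).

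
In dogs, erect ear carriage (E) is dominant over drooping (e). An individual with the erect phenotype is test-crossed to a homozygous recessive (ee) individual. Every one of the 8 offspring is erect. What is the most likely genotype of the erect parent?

Test cross: ? × ee
All offspring are erect.
If the unknown parent were heterozygous (Ee), about half of 8 offspring would be drooping; none are. The unknown parent is most likely homozygous dominant (EE).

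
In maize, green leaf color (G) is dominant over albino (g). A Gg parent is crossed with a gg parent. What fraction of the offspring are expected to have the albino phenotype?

Punnett square for Gg × gg:
Offspring genotypes: 2 Gg, 2 gg
Total offspring: 4
Count with target: 2
Probability: 2/4 = 1/2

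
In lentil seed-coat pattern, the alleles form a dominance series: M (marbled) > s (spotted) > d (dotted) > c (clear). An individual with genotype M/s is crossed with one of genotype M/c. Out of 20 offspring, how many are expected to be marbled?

Cross: M/s × M/c
Allele dominance: M > s > d > c
Offspring genotypes: 1 M/M, 1 M/c, 1 M/s, 1 s/c
Phenotype counts: 3 marbled, 1 spotted
marbled: 3 out of 4 → fraction 3/4
Expected count = 3/4 × 20 = 15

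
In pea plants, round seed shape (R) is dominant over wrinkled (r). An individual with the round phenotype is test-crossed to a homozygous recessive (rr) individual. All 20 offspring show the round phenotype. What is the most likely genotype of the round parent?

Test cross: ? × rr
All offspring are round.
If the unknown parent were heterozygous (Rr), about half of 20 offspring would be wrinkled; none are. The unknown parent is most likely homozygous dominant (RR).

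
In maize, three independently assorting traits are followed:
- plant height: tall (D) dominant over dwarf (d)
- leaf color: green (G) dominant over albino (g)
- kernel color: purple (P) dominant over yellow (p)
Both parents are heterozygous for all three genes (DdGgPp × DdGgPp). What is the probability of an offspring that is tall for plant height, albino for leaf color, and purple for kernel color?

Trihybrid cross: DdGgPp × DdGgPp
Each trait segregates independently with a 3:1 phenotypic ratio, so each gene contributes 3/4 (dominant) or 1/4 (recessive).
Target: tall (plant height), albino (leaf color), purple (kernel color)
Probability = product of independent per-trait probabilities
= 3/4 × 1/4 × 3/4 = 9/64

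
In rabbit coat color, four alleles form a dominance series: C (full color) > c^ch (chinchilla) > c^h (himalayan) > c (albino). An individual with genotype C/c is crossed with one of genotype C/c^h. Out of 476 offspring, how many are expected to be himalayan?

Cross: C/c × C/c^h
Allele dominance: C > c^ch > c^h > c
Offspring genotypes: 1 C/C, 1 C/c^h, 1 C/c, 1 c^h/c
Phenotype counts: 3 full color, 1 himalayan
himalayan: 1 out of 4 → fraction 1/4
Expected count = 1/4 × 476 = 119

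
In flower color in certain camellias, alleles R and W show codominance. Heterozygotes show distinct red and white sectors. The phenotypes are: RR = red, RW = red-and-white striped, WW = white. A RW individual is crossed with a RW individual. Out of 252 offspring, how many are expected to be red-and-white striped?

Punnett square for RW × RW:
Offspring genotypes: 1 RR, 2 RW, 1 WW
Phenotype counts: 1 red, 2 red-and-white striped, 1 white
red-and-white striped: 2 out of 4 → fraction 1/2
Expected count = 1/2 × 252 = 126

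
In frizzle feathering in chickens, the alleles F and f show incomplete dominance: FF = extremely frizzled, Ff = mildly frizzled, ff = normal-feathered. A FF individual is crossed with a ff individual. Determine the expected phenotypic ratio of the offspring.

Punnett square for FF × ff:
Offspring genotypes: 4 Ff
Phenotype counts: 4 mildly frizzled
Ratio: all mildly frizzled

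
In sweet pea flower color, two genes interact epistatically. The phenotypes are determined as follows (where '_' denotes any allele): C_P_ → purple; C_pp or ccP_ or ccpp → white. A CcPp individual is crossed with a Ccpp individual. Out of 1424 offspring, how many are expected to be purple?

Cross: CcPp × Ccpp — consider each gene separately:
C gene: Cc × Cc → 1 CC, 2 Cc, 1 cc → 3 C_ : 1 cc (out of 4)
P gene: Pp × pp → 2 Pp, 2 pp → 2 P_ : 2 pp (out of 4)
Genotype classes (out of 4 × 4 = 16): C_P_ = 3×2 = 6; C_pp = 3×2 = 6; ccP_ = 1×2 = 2; ccpp = 1×2 = 2
Apply the phenotype rules: C_P_ (6) → purple; C_pp (6) + ccP_ (2) + ccpp (2) → white
Phenotype counts (out of 16): 6 purple, 10 white
purple: 6 out of 16 → fraction 3/8
Expected count = 3/8 × 1424 = 534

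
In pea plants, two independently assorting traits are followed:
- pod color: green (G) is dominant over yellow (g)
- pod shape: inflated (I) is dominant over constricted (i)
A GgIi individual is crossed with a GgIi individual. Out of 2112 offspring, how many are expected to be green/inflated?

Dihybrid cross GgIi × GgIi — consider each gene separately:
pod color: Gg × Gg → 1 GG, 2 Gg, 1 gg → 3 G_ : 1 gg (out of 4)
pod shape: Ii × Ii → 1 II, 2 Ii, 1 ii → 3 I_ : 1 ii (out of 4)
Combine (counts out of 4 × 4 = 16): green/inflated (G_I_) = 3×3 = 9; green/constricted (G_ii) = 3×1 = 3; yellow/inflated (ggI_) = 1×3 = 3; yellow/constricted (ggii) = 1×1 = 1
Phenotype counts (out of 16): 9 green/inflated, 3 green/constricted, 3 yellow/inflated, 1 yellow/constricted
green/inflated: 9 out of 16 → fraction 9/16
Expected count = 9/16 × 2112 = 1188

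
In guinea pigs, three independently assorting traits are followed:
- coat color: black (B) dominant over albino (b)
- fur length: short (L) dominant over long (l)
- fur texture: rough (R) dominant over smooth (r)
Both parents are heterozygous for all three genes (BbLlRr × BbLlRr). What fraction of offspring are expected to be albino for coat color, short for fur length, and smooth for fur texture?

Trihybrid cross: BbLlRr × BbLlRr
Each trait segregates independently with a 3:1 phenotypic ratio, so each gene contributes 3/4 (dominant) or 1/4 (recessive).
Target: albino (coat color), short (fur length), smooth (fur texture)
Probability = product of independent per-trait probabilities
= 1/4 × 3/4 × 1/4 = 3/64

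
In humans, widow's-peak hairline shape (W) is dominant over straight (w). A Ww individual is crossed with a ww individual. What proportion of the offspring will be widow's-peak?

Punnett square for Ww × ww:
Offspring genotypes: 2 Ww, 2 ww
widow's-peak: 2, straight: 2
widow's-peak: 2 out of 4
Probability: 2/4 = 1/2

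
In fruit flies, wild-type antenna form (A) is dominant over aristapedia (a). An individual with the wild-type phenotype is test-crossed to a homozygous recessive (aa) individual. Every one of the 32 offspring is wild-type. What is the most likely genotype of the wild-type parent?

Test cross: ? × aa
All offspring are wild-type.
If the unknown parent were heterozygous (Aa), about half of 32 offspring would be aristapedia; none are. The unknown parent is most likely homozygous dominant (AA).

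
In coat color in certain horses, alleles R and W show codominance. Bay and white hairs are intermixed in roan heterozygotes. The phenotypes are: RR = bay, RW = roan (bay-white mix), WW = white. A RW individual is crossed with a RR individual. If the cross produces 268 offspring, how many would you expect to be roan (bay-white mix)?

Punnett square for RW × RR:
Offspring genotypes: 2 RR, 2 RW
Phenotype counts: 2 bay, 2 roan (bay-white mix)
roan (bay-white mix): 2 out of 4 → fraction 1/2
Expected count = 1/2 × 268 = 134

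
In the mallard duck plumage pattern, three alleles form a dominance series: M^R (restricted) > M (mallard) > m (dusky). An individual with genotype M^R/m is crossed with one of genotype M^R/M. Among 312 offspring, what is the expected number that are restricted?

Cross: M^R/m × M^R/M
Allele dominance: M^R > M > m
Offspring genotypes: 1 M^R/M^R, 1 M^R/M, 1 M^R/m, 1 M/m
Phenotype counts: 3 restricted, 1 mallard
restricted: 3 out of 4 → fraction 3/4
Expected count = 3/4 × 312 = 234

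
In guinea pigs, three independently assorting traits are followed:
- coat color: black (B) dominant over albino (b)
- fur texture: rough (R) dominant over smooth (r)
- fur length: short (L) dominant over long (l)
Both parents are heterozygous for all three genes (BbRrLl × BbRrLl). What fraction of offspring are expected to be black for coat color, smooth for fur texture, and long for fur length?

Trihybrid cross: BbRrLl × BbRrLl
Each trait segregates independently with a 3:1 phenotypic ratio, so each gene contributes 3/4 (dominant) or 1/4 (recessive).
Target: black (coat color), smooth (fur texture), long (fur length)
Probability = product of independent per-trait probabilities
= 3/4 × 1/4 × 1/4 = 3/64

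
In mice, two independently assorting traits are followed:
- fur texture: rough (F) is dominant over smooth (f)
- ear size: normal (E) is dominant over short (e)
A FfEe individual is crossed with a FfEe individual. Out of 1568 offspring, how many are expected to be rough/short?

Dihybrid cross FfEe × FfEe — consider each gene separately:
fur texture: Ff × Ff → 1 FF, 2 Ff, 1 ff → 3 F_ : 1 ff (out of 4)
ear size: Ee × Ee → 1 EE, 2 Ee, 1 ee → 3 E_ : 1 ee (out of 4)
Combine (counts out of 4 × 4 = 16): rough/normal (F_E_) = 3×3 = 9; rough/short (F_ee) = 3×1 = 3; smooth/normal (ffE_) = 1×3 = 3; smooth/short (ffee) = 1×1 = 1
Phenotype counts (out of 16): 9 rough/normal, 3 rough/short, 3 smooth/normal, 1 smooth/short
rough/short: 3 out of 16 → fraction 3/16
Expected count = 3/16 × 1568 = 294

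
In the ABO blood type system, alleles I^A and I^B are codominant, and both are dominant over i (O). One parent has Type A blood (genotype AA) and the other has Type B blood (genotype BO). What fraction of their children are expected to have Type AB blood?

Cross: AA × BO
Possible offspring genotypes: 2 AB, 2 AO
Blood type counts: 2 Type AB, 2 Type A
Probability of Type AB: 2/4 = 1/2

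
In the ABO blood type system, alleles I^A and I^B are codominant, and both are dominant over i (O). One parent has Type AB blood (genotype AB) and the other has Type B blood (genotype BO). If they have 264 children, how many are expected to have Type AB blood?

Cross: AB × BO
Possible offspring genotypes: 1 AB, 1 AO, 1 BB, 1 BO
Blood type counts: 1 Type AB, 1 Type A, 2 Type B
Probability of Type AB: 1/4
Expected count = 1/4 × 264 = 66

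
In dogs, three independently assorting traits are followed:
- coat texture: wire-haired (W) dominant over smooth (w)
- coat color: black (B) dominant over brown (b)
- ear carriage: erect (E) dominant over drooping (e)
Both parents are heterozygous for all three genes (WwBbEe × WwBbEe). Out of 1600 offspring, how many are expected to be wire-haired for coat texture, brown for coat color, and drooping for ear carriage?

Trihybrid cross: WwBbEe × WwBbEe
Each trait segregates independently with a 3:1 phenotypic ratio, so each gene contributes 3/4 (dominant) or 1/4 (recessive).
Target: wire-haired (coat texture), brown (coat color), drooping (ear carriage)
Probability = product of independent per-trait probabilities
= 3/4 × 1/4 × 1/4 = 3/64
Expected count = 3/64 × 1600 = 75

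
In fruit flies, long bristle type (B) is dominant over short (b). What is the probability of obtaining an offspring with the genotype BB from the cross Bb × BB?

Punnett square for Bb × BB:
Offspring genotypes: 2 BB, 2 Bb
Total offspring: 4
Count with target: 2
Probability: 2/4 = 1/2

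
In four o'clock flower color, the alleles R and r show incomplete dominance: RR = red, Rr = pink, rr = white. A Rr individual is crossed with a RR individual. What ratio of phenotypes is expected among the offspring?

Punnett square for Rr × RR:
Offspring genotypes: 2 RR, 2 Rr
Phenotype counts: 2 red, 2 pink
Ratio: 1 red : 1 pink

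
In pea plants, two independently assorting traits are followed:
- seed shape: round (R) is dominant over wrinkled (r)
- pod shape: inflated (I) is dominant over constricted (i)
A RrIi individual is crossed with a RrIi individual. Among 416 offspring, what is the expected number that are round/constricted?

Dihybrid cross RrIi × RrIi — consider each gene separately:
seed shape: Rr × Rr → 1 RR, 2 Rr, 1 rr → 3 R_ : 1 rr (out of 4)
pod shape: Ii × Ii → 1 II, 2 Ii, 1 ii → 3 I_ : 1 ii (out of 4)
Combine (counts out of 4 × 4 = 16): round/inflated (R_I_) = 3×3 = 9; round/constricted (R_ii) = 3×1 = 3; wrinkled/inflated (rrI_) = 1×3 = 3; wrinkled/constricted (rrii) = 1×1 = 1
Phenotype counts (out of 16): 9 round/inflated, 3 round/constricted, 3 wrinkled/inflated, 1 wrinkled/constricted
round/constricted: 3 out of 16 → fraction 3/16
Expected count = 3/16 × 416 = 78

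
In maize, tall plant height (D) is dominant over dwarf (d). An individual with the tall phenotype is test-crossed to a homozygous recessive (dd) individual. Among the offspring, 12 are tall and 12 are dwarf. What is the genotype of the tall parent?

Test cross: ? × dd
Offspring: 12 tall, 12 dwarf — approximately 1:1.
A 1:1 ratio in a test cross indicates the unknown parent is heterozygous (Dd).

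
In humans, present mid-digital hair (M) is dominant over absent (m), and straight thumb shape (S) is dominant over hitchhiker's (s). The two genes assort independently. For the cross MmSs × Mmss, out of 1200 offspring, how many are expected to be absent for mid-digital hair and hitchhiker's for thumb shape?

Dihybrid cross MmSs × Mmss — consider each gene separately:
mid-digital hair: Mm × Mm → 1 MM, 2 Mm, 1 mm → 3 M_ : 1 mm (out of 4)
thumb shape: Ss × ss → 2 Ss, 2 ss → 2 S_ : 2 ss (out of 4)
Looking for: absent (mm) and hitchhiker's (ss)
P(absent) = 1/4, P(hitchhiker's) = 2/4
P(both) = 1/4 × 2/4 = 2/16 = 1/8
Expected count = 1/8 × 1200 = 150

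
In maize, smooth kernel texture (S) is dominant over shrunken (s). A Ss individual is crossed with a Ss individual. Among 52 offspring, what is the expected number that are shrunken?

Punnett square for Ss × Ss:
Offspring genotypes: 1 SS, 2 Ss, 1 ss
smooth: 3, shrunken: 1
shrunken: 1 out of 4 → fraction 1/4
Expected count = 1/4 × 52 = 13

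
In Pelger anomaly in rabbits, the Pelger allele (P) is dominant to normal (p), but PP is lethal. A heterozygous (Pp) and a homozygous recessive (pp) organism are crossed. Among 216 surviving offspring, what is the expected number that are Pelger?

Cross: Pp × pp
Punnett square offspring (before lethality): 2 Pp, 2 pp
No PP offspring are produced in this cross.
Pelger: 2 out of 4 → fraction 1/2
Expected count = 1/2 × 216 = 108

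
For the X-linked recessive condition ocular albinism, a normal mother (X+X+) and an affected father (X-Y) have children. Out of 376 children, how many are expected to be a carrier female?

Cross: X+X+ × X-Y
Offspring: 2 X+X-, 2 X+Y
Probability of a carrier female: 2/4 = 1/2
Expected count = 1/2 × 376 = 188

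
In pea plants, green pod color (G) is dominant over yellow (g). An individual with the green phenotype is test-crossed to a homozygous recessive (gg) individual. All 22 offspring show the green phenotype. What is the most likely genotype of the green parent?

Test cross: ? × gg
All offspring are green.
If the unknown parent were heterozygous (Gg), about half of 22 offspring would be yellow; none are. The unknown parent is most likely homozygous dominant (GG).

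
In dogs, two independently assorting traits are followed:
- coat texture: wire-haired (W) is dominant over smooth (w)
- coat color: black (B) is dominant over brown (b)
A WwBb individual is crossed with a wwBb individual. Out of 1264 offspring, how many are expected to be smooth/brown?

Dihybrid cross WwBb × wwBb — consider each gene separately:
coat texture: Ww × ww → 2 Ww, 2 ww → 2 W_ : 2 ww (out of 4)
coat color: Bb × Bb → 1 BB, 2 Bb, 1 bb → 3 B_ : 1 bb (out of 4)
Combine (counts out of 4 × 4 = 16): wire-haired/black (W_B_) = 2×3 = 6; wire-haired/brown (W_bb) = 2×1 = 2; smooth/black (wwB_) = 2×3 = 6; smooth/brown (wwbb) = 2×1 = 2
Phenotype counts (out of 16): 6 wire-haired/black, 2 wire-haired/brown, 6 smooth/black, 2 smooth/brown
smooth/brown: 2 out of 16 → fraction 1/8
Expected count = 1/8 × 1264 = 158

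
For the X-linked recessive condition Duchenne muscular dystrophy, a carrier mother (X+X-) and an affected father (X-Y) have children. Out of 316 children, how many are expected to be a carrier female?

Cross: X+X- × X-Y
Offspring: 1 X+X-, 1 X+Y, 1 X-X-, 1 X-Y
Probability of a carrier female: 1/4
Expected count = 1/4 × 316 = 79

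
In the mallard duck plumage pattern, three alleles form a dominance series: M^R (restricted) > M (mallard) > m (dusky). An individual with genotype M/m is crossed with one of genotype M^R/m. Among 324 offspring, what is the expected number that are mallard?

Cross: M/m × M^R/m
Allele dominance: M^R > M > m
Offspring genotypes: 1 M^R/M, 1 M/m, 1 M^R/m, 1 m/m
Phenotype counts: 2 restricted, 1 mallard, 1 dusky
mallard: 1 out of 4 → fraction 1/4
Expected count = 1/4 × 324 = 81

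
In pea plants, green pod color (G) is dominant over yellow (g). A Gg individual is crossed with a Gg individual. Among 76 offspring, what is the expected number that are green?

Punnett square for Gg × Gg:
Offspring genotypes: 1 GG, 2 Gg, 1 gg
green: 3, yellow: 1
green: 3 out of 4 → fraction 3/4
Expected count = 3/4 × 76 = 57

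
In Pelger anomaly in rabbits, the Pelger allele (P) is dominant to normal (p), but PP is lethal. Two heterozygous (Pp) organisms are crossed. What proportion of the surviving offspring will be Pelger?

Cross: Pp × Pp
Punnett square offspring (before lethality): 1 PP, 2 Pp, 1 pp
The PP genotype is lethal (embryos die); surviving offspring: 2 Pp, 1 pp
Pelger: 2 out of 3
Probability: 2/3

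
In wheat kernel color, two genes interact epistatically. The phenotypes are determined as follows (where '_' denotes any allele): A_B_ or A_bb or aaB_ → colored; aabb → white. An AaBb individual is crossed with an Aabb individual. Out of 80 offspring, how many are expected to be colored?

Cross: AaBb × Aabb — consider each gene separately:
A gene: Aa × Aa → 1 AA, 2 Aa, 1 aa → 3 A_ : 1 aa (out of 4)
B gene: Bb × bb → 2 Bb, 2 bb → 2 B_ : 2 bb (out of 4)
Genotype classes (out of 4 × 4 = 16): A_B_ = 3×2 = 6; A_bb = 3×2 = 6; aaB_ = 1×2 = 2; aabb = 1×2 = 2
Apply the phenotype rules: A_B_ (6) + A_bb (6) + aaB_ (2) → colored; aabb (2) → white
Phenotype counts (out of 16): 14 colored, 2 white
colored: 14 out of 16 → fraction 7/8
Expected count = 7/8 × 80 = 70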